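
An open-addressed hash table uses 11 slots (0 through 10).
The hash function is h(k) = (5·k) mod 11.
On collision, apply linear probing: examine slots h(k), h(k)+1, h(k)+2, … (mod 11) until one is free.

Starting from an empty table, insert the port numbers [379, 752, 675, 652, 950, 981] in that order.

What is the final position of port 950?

0

379: h=3 -> slot 3
752: h=9 -> slot 9
675: h=9, probe 9,10 -> slot 10
652: h=4 -> slot 4
950: h=9, probe 9,10,0 -> slot 0
981: h=10, probe 10,0,1 -> slot 1
Table: [950, 981, ∅, 379, 652, ∅, ∅, ∅, ∅, 752, 675]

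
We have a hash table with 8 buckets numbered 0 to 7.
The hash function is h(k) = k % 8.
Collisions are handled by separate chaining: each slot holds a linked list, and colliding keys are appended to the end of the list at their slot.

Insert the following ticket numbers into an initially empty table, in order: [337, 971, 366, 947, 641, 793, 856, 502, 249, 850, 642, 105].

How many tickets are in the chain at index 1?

Insert 337: h=1, bucket 1 empty -> new chain.
Insert 971: h=3, bucket 3 empty -> new chain.
Insert 366: h=6, bucket 6 empty -> new chain.
Insert 947: h=3, bucket 3 nonempty -> append to chain.
Insert 641: h=1, bucket 1 nonempty -> append to chain.
Insert 793: h=1, bucket 1 nonempty -> append to chain.
Insert 856: h=0, bucket 0 empty -> new chain.
Insert 502: h=6, bucket 6 nonempty -> append to chain.
Insert 249: h=1, bucket 1 nonempty -> append to chain.
Insert 850: h=2, bucket 2 empty -> new chain.
Insert 642: h=2, bucket 2 nonempty -> append to chain.
Insert 105: h=1, bucket 1 nonempty -> append to chain.
Final buckets:
0: 856
1: 337 -> 641 -> 793 -> 249 -> 105
2: 850 -> 642
3: 971 -> 947
4: —
5: —
6: 366 -> 502
7: —

5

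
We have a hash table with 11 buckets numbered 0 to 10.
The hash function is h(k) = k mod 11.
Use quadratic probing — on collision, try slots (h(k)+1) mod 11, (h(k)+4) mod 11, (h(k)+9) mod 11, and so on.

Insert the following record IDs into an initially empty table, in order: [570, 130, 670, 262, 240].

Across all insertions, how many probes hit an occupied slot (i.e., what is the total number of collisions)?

7

570: h=9 → slot 9
130: h=9, probe 9,10 → slot 10
670: h=10, probe 10,0 → slot 0
262: h=9, probe 9,10,2 → slot 2
240: h=9, probe 9,10,2,7 → slot 7
Table: [670, ., 262, ., ., ., ., 240, ., 570, 130]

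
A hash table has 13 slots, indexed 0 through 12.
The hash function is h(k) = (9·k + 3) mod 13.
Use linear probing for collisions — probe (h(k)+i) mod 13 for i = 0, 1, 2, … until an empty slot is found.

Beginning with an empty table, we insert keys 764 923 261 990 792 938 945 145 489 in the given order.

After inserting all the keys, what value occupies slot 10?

Insert 764: h=2, slot 2 empty → index 2.
Insert 923: h=3, slot 3 empty → index 3.
Insert 261: h=12, slot 12 empty → index 12.
Insert 990: h=8, slot 8 empty → index 8.
Insert 792: h=7, slot 7 empty → index 7.
Insert 938: h=8, slot 8 occupied → index 9.
Insert 945: h=6, slot 6 empty → index 6.
Insert 145: h=8, slots 8,9 occupied → index 10.
Insert 489: h=10, slot 10 occupied → index 11.
Table: [_, _, 764, 923, _, _, 945, 792, 990, 938, 145, 489, 261]

145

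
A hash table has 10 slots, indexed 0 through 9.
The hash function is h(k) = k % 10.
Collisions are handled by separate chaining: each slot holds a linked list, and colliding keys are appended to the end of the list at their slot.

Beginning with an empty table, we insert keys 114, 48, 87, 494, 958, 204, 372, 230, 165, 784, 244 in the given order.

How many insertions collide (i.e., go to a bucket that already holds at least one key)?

Insert 114: h=4, bucket 4 empty → new chain.
Insert 48: h=8, bucket 8 empty → new chain.
Insert 87: h=7, bucket 7 empty → new chain.
Insert 494: h=4, bucket 4 nonempty → append to chain.
Insert 958: h=8, bucket 8 nonempty → append to chain.
Insert 204: h=4, bucket 4 nonempty → append to chain.
Insert 372: h=2, bucket 2 empty → new chain.
Insert 230: h=0, bucket 0 empty → new chain.
Insert 165: h=5, bucket 5 empty → new chain.
Insert 784: h=4, bucket 4 nonempty → append to chain.
Insert 244: h=4, bucket 4 nonempty → append to chain.
Final buckets:
0: 230
1: -
2: 372
3: -
4: 114 -> 494 -> 204 -> 784 -> 244
5: 165
6: -
7: 87
8: 48 -> 958
9: -

5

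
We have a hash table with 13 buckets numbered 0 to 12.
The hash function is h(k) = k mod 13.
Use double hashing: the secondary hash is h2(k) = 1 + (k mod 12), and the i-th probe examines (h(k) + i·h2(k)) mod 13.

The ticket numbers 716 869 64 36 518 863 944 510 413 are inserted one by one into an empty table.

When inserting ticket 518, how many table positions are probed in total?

Insert 716: h=1, slot 1 empty -> index 1.
Insert 869: h=11, slot 11 empty -> index 11.
Insert 64: h=12, slot 12 empty -> index 12.
Insert 36: h=10, slot 10 empty -> index 10.
Insert 518: h=11, h2=3, slots 11,1 occupied -> index 4.
Insert 863: h=5, slot 5 empty -> index 5.
Insert 944: h=8, slot 8 empty -> index 8.
Insert 510: h=3, slot 3 empty -> index 3.
Insert 413: h=10, h2=6, slots 10,3 occupied -> index 9.
Table: [-, 716, -, 510, 518, 863, -, -, 944, 413, 36, 869, 64]

3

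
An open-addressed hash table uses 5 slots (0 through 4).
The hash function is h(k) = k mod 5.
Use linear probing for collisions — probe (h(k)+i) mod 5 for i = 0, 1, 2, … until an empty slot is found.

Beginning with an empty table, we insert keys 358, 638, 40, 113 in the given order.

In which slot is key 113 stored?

1

358 hashes to 3; slot 3 is free -> place at 3.
638 hashes to 3; 3 taken -> place at 4.
40 hashes to 0; slot 0 is free -> place at 0.
113 hashes to 3; 3,4,0 taken -> place at 1.
Table: [40, 113, ., 358, 638]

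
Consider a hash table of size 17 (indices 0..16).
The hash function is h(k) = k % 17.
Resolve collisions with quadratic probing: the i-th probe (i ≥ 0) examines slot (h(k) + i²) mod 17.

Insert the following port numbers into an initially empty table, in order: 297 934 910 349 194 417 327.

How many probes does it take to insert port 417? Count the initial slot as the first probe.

3

297 hashes to 8; slot 8 is free => place at 8.
934 hashes to 16; slot 16 is free => place at 16.
910 hashes to 9; slot 9 is free => place at 9.
349 hashes to 9; 9 taken => place at 10.
194 hashes to 7; slot 7 is free => place at 7.
417 hashes to 9; 9,10 taken => place at 13.
327 hashes to 4; slot 4 is free => place at 4.
Table: [∅, ∅, ∅, ∅, 327, ∅, ∅, 194, 297, 910, 349, ∅, ∅, 417, ∅, ∅, 934]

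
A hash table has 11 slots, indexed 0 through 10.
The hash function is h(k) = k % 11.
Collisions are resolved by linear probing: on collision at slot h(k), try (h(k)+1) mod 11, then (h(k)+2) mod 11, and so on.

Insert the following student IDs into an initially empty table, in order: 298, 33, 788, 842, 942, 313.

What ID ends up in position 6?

842

Insert 298: h=1, slot 1 empty -> index 1.
Insert 33: h=0, slot 0 empty -> index 0.
Insert 788: h=7, slot 7 empty -> index 7.
Insert 842: h=6, slot 6 empty -> index 6.
Insert 942: h=7, slot 7 occupied -> index 8.
Insert 313: h=5, slot 5 empty -> index 5.
Table: [33, 298, ∅, ∅, ∅, 313, 842, 788, 942, ∅, ∅]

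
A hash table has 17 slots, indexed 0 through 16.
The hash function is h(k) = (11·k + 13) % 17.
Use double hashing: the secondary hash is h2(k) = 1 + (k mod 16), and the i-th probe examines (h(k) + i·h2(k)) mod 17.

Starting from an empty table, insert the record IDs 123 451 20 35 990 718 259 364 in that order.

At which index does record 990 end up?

4

123 hashes to 6; slot 6 is free => place at 6.
451 hashes to 10; slot 10 is free => place at 10.
20 hashes to 12; slot 12 is free => place at 12.
35 hashes to 7; slot 7 is free => place at 7.
990 hashes to 6, h2=15; 6 taken => place at 4.
718 hashes to 6, h2=15; 6,4 taken => place at 2.
259 hashes to 6, h2=4; 6,10 taken => place at 14.
364 hashes to 5; slot 5 is free => place at 5.
Table: [., ., 718, ., 990, 364, 123, 35, ., ., 451, ., 20, ., 259, ., .]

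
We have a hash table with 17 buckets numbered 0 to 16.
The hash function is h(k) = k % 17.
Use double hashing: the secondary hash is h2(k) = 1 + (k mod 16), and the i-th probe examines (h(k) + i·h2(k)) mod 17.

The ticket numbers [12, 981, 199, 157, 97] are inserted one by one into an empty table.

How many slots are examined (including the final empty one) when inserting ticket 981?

2

12 hashes to 12; slot 12 is free → place at 12.
981 hashes to 12, h2=6; 12 taken → place at 1.
199 hashes to 12, h2=8; 12 taken → place at 3.
157 hashes to 4; slot 4 is free → place at 4.
97 hashes to 12, h2=2; 12 taken → place at 14.
Table: [—, 981, —, 199, 157, —, —, —, —, —, —, —, 12, —, 97, —, —]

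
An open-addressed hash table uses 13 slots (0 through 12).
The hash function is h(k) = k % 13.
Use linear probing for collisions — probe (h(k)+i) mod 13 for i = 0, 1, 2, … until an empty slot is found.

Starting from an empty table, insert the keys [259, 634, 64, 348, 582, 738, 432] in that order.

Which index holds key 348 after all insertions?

259 hashes to 12; slot 12 is free → place at 12.
634 hashes to 10; slot 10 is free → place at 10.
64 hashes to 12; 12 taken → place at 0.
348 hashes to 10; 10 taken → place at 11.
582 hashes to 10; 10,11,12,0 taken → place at 1.
738 hashes to 10; 10,11,12,0,1 taken → place at 2.
432 hashes to 3; slot 3 is free → place at 3.
Table: [64, 582, 738, 432, ., ., ., ., ., ., 634, 348, 259]

11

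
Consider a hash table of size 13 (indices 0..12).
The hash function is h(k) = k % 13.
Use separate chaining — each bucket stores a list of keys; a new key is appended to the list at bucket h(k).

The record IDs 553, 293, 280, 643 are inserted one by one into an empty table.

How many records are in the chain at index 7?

3

Insert 553: h=7, bucket 7 empty → new chain.
Insert 293: h=7, bucket 7 nonempty → append to chain.
Insert 280: h=7, bucket 7 nonempty → append to chain.
Insert 643: h=6, bucket 6 empty → new chain.
Final buckets:
0: -
1: -
2: -
3: -
4: -
5: -
6: 643
7: 553 -> 293 -> 280
8: -
9: -
10: -
11: -
12: -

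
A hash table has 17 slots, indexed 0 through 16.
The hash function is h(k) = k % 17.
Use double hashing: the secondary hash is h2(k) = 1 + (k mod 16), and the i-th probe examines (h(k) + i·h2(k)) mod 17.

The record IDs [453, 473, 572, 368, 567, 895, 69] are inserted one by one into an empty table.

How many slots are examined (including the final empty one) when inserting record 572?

2

453: h=11 → slot 11
473: h=14 → slot 14
572: h=11, h2=13, probe 11,7 → slot 7
368: h=11, h2=1, probe 11,12 → slot 12
567: h=6 → slot 6
895: h=11, h2=16, probe 11,10 → slot 10
69: h=1 → slot 1
Table: [-, 69, -, -, -, -, 567, 572, -, -, 895, 453, 368, -, 473, -, -]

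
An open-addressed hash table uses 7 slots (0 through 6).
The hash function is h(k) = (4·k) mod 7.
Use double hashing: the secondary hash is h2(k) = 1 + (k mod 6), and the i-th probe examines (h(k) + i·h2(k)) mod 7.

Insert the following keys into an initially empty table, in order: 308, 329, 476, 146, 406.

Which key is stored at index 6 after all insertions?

308 hashes to 0; slot 0 is free => place at 0.
329 hashes to 0, h2=6; 0 taken => place at 6.
476 hashes to 0, h2=3; 0 taken => place at 3.
146 hashes to 3, h2=3; 3,6 taken => place at 2.
406 hashes to 0, h2=5; 0 taken => place at 5.
Table: [308, -, 146, 476, -, 406, 329]

329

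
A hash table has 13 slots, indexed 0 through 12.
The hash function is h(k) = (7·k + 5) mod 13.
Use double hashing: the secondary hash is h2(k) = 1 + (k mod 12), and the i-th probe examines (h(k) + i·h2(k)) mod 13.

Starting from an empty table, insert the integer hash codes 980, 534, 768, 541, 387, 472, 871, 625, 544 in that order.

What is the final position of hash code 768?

0

980: h=1 -> slot 1
534: h=12 -> slot 12
768: h=12, h2=1, probe 12,0 -> slot 0
541: h=9 -> slot 9
387: h=10 -> slot 10
472: h=7 -> slot 7
871: h=5 -> slot 5
625: h=12, h2=2, probe 12,1,3 -> slot 3
544: h=4 -> slot 4
Table: [768, 980, ., 625, 544, 871, ., 472, ., 541, 387, ., 534]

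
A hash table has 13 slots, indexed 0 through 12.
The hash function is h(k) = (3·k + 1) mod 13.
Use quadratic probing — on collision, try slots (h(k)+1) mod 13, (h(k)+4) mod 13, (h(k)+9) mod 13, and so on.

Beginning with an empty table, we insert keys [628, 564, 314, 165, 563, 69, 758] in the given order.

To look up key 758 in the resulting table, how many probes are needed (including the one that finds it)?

4

Insert 628: h=0, slot 0 empty => index 0.
Insert 564: h=3, slot 3 empty => index 3.
Insert 314: h=7, slot 7 empty => index 7.
Insert 165: h=2, slot 2 empty => index 2.
Insert 563: h=0, slot 0 occupied => index 1.
Insert 69: h=0, slots 0,1 occupied => index 4.
Insert 758: h=0, slots 0,1,4 occupied => index 9.
Table: [628, 563, 165, 564, 69, —, —, 314, —, 758, —, —, —]
Lookup 758: h=0, probe 0,1,4,9 → found at 9.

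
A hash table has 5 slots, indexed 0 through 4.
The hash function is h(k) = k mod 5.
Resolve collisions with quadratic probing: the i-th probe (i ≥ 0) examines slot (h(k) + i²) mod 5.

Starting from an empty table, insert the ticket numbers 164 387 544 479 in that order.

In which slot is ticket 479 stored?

3

164 hashes to 4; slot 4 is free -> place at 4.
387 hashes to 2; slot 2 is free -> place at 2.
544 hashes to 4; 4 taken -> place at 0.
479 hashes to 4; 4,0 taken -> place at 3.
Table: [544, _, 387, 479, 164]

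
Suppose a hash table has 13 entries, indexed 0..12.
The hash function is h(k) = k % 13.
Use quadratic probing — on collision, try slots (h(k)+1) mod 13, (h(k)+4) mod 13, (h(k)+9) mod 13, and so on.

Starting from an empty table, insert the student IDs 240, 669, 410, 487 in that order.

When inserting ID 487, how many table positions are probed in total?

240 hashes to 6; slot 6 is free => place at 6.
669 hashes to 6; 6 taken => place at 7.
410 hashes to 7; 7 taken => place at 8.
487 hashes to 6; 6,7 taken => place at 10.
Table: [∅, ∅, ∅, ∅, ∅, ∅, 240, 669, 410, ∅, 487, ∅, ∅]

3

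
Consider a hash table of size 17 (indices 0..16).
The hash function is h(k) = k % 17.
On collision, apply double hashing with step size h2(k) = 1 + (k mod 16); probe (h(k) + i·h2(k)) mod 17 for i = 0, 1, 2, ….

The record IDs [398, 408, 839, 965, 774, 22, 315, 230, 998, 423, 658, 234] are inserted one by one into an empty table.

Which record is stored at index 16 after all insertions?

230

Insert 398: h=7, slot 7 empty -> index 7.
Insert 408: h=0, slot 0 empty -> index 0.
Insert 839: h=6, slot 6 empty -> index 6.
Insert 965: h=13, slot 13 empty -> index 13.
Insert 774: h=9, slot 9 empty -> index 9.
Insert 22: h=5, slot 5 empty -> index 5.
Insert 315: h=9, h2=12, slot 9 occupied -> index 4.
Insert 230: h=9, h2=7, slot 9 occupied -> index 16.
Insert 998: h=12, slot 12 empty -> index 12.
Insert 423: h=15, slot 15 empty -> index 15.
Insert 658: h=12, h2=3, slots 12,15 occupied -> index 1.
Insert 234: h=13, h2=11, slots 13,7,1,12,6,0 occupied -> index 11.
Table: [408, 658, —, —, 315, 22, 839, 398, —, 774, —, 234, 998, 965, —, 423, 230]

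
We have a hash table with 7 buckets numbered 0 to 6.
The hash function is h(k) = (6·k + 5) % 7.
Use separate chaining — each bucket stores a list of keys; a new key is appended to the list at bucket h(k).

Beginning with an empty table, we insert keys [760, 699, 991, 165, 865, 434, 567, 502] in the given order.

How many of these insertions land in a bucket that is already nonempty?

4

Insert 760: h=1, bucket 1 empty -> new chain.
Insert 699: h=6, bucket 6 empty -> new chain.
Insert 991: h=1, bucket 1 nonempty -> append to chain.
Insert 165: h=1, bucket 1 nonempty -> append to chain.
Insert 865: h=1, bucket 1 nonempty -> append to chain.
Insert 434: h=5, bucket 5 empty -> new chain.
Insert 567: h=5, bucket 5 nonempty -> append to chain.
Insert 502: h=0, bucket 0 empty -> new chain.
Final buckets:
0: 502
1: 760 -> 991 -> 165 -> 865
2: ∅
3: ∅
4: ∅
5: 434 -> 567
6: 699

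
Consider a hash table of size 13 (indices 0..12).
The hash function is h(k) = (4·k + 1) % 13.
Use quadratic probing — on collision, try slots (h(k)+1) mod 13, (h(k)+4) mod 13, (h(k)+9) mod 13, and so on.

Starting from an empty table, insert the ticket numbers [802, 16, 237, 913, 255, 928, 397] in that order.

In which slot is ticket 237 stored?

802 hashes to 11; slot 11 is free => place at 11.
16 hashes to 0; slot 0 is free => place at 0.
237 hashes to 0; 0 taken => place at 1.
913 hashes to 0; 0,1 taken => place at 4.
255 hashes to 7; slot 7 is free => place at 7.
928 hashes to 8; slot 8 is free => place at 8.
397 hashes to 3; slot 3 is free => place at 3.
Table: [16, 237, ∅, 397, 913, ∅, ∅, 255, 928, ∅, ∅, 802, ∅]

1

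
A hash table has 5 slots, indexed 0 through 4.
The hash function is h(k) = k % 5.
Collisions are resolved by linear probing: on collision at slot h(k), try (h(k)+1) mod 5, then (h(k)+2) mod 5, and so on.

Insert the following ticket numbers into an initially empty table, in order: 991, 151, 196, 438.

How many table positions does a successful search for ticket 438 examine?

2

991 hashes to 1; slot 1 is free → place at 1.
151 hashes to 1; 1 taken → place at 2.
196 hashes to 1; 1,2 taken → place at 3.
438 hashes to 3; 3 taken → place at 4.
Table: [—, 991, 151, 196, 438]
Lookup 438: h=3, probe 3,4 → found at 4.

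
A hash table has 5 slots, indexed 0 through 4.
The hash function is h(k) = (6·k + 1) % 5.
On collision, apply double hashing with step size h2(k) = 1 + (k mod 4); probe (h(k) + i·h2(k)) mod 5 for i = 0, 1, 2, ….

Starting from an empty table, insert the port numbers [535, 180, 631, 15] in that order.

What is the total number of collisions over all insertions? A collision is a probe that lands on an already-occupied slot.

5

Insert 535: h=1, slot 1 empty => index 1.
Insert 180: h=1, h2=1, slot 1 occupied => index 2.
Insert 631: h=2, h2=4, slots 2,1 occupied => index 0.
Insert 15: h=1, h2=4, slots 1,0 occupied => index 4.
Table: [631, 535, 180, —, 15]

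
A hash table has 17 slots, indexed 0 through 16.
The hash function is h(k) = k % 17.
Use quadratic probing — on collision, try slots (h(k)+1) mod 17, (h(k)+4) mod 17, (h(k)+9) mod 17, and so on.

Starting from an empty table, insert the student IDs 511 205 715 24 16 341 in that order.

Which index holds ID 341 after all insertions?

10

511 hashes to 1; slot 1 is free → place at 1.
205 hashes to 1; 1 taken → place at 2.
715 hashes to 1; 1,2 taken → place at 5.
24 hashes to 7; slot 7 is free → place at 7.
16 hashes to 16; slot 16 is free → place at 16.
341 hashes to 1; 1,2,5 taken → place at 10.
Table: [∅, 511, 205, ∅, ∅, 715, ∅, 24, ∅, ∅, 341, ∅, ∅, ∅, ∅, ∅, 16]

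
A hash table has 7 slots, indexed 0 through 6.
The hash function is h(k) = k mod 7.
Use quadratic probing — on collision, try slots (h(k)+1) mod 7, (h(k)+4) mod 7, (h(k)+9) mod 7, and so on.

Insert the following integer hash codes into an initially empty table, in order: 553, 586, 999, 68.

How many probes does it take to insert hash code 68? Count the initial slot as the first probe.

3

Insert 553: h=0, slot 0 empty → index 0.
Insert 586: h=5, slot 5 empty → index 5.
Insert 999: h=5, slot 5 occupied → index 6.
Insert 68: h=5, slots 5,6 occupied → index 2.
Table: [553, —, 68, —, —, 586, 999]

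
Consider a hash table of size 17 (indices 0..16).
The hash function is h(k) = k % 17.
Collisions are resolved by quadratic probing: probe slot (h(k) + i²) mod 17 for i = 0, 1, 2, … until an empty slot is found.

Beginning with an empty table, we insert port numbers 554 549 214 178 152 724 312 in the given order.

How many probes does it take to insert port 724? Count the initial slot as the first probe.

3

Insert 554: h=10, slot 10 empty => index 10.
Insert 549: h=5, slot 5 empty => index 5.
Insert 214: h=10, slot 10 occupied => index 11.
Insert 178: h=8, slot 8 empty => index 8.
Insert 152: h=16, slot 16 empty => index 16.
Insert 724: h=10, slots 10,11 occupied => index 14.
Insert 312: h=6, slot 6 empty => index 6.
Table: [., ., ., ., ., 549, 312, ., 178, ., 554, 214, ., ., 724, ., 152]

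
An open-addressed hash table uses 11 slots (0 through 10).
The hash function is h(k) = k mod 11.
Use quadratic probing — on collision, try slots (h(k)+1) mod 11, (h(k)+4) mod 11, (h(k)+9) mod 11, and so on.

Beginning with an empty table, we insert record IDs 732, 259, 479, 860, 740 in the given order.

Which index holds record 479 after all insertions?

10

732 hashes to 6; slot 6 is free -> place at 6.
259 hashes to 6; 6 taken -> place at 7.
479 hashes to 6; 6,7 taken -> place at 10.
860 hashes to 2; slot 2 is free -> place at 2.
740 hashes to 3; slot 3 is free -> place at 3.
Table: [—, —, 860, 740, —, —, 732, 259, —, —, 479]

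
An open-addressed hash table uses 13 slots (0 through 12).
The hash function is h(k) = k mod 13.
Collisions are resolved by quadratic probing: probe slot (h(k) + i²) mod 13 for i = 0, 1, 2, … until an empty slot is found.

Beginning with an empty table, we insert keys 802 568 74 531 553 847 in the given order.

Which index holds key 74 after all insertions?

0

802: h=9 → slot 9
568: h=9, probe 9,10 → slot 10
74: h=9, probe 9,10,0 → slot 0
531: h=11 → slot 11
553: h=7 → slot 7
847: h=2 → slot 2
Table: [74, —, 847, —, —, —, —, 553, —, 802, 568, 531, —]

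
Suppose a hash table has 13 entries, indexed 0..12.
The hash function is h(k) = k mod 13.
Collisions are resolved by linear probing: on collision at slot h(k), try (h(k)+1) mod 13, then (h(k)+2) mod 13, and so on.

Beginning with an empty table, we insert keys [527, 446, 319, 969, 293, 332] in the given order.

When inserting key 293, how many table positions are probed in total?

527: h=7 => slot 7
446: h=4 => slot 4
319: h=7, probe 7,8 => slot 8
969: h=7, probe 7,8,9 => slot 9
293: h=7, probe 7,8,9,10 => slot 10
332: h=7, probe 7,8,9,10,11 => slot 11
Table: [—, —, —, —, 446, —, —, 527, 319, 969, 293, 332, —]

4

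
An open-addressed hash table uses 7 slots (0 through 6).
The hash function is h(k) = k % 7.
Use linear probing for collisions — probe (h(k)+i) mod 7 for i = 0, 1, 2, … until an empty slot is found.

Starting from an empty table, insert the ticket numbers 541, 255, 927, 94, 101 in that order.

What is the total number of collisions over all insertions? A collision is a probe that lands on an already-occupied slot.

6

541 hashes to 2; slot 2 is free => place at 2.
255 hashes to 3; slot 3 is free => place at 3.
927 hashes to 3; 3 taken => place at 4.
94 hashes to 3; 3,4 taken => place at 5.
101 hashes to 3; 3,4,5 taken => place at 6.
Table: [—, —, 541, 255, 927, 94, 101]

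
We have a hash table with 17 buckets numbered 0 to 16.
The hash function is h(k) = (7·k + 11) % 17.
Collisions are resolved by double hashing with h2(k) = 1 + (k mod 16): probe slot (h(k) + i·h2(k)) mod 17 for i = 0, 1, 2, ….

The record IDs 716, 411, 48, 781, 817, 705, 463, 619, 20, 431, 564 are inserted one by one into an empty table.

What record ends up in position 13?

564

Insert 716: h=8, slot 8 empty → index 8.
Insert 411: h=15, slot 15 empty → index 15.
Insert 48: h=7, slot 7 empty → index 7.
Insert 781: h=4, slot 4 empty → index 4.
Insert 817: h=1, slot 1 empty → index 1.
Insert 705: h=16, slot 16 empty → index 16.
Insert 463: h=5, slot 5 empty → index 5.
Insert 619: h=9, slot 9 empty → index 9.
Insert 20: h=15, h2=5, slot 15 occupied → index 3.
Insert 431: h=2, slot 2 empty → index 2.
Insert 564: h=15, h2=5, slots 15,3,8 occupied → index 13.
Table: [_, 817, 431, 20, 781, 463, _, 48, 716, 619, _, _, _, 564, _, 411, 705]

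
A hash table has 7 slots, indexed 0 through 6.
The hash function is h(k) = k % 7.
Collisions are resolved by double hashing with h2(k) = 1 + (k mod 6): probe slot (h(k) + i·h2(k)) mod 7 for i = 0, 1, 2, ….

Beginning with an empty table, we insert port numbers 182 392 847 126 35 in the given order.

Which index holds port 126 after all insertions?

182: h=0 -> slot 0
392: h=0, h2=3, probe 0,3 -> slot 3
847: h=0, h2=2, probe 0,2 -> slot 2
126: h=0, h2=1, probe 0,1 -> slot 1
35: h=0, h2=6, probe 0,6 -> slot 6
Table: [182, 126, 847, 392, -, -, 35]

1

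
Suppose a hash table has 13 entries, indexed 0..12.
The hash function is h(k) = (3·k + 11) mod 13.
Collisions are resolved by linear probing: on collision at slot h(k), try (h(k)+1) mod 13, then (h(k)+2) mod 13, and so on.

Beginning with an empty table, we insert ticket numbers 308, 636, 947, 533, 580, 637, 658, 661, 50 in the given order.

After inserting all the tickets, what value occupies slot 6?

661

308: h=12 → slot 12
636: h=8 → slot 8
947: h=5 → slot 5
533: h=11 → slot 11
580: h=9 → slot 9
637: h=11, probe 11,12,0 → slot 0
658: h=9, probe 9,10 → slot 10
661: h=5, probe 5,6 → slot 6
50: h=5, probe 5,6,7 → slot 7
Table: [637, -, -, -, -, 947, 661, 50, 636, 580, 658, 533, 308]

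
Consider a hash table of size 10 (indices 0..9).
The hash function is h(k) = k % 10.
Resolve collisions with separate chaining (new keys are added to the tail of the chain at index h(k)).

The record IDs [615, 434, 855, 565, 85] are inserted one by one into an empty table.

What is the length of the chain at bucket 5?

4

615 → bucket 5
434 → bucket 4
855 → bucket 5 (collision)
565 → bucket 5 (collision)
85 → bucket 5 (collision)
Final buckets:
0: _
1: _
2: _
3: _
4: 434
5: 615 -> 855 -> 565 -> 85
6: _
7: _
8: _
9: _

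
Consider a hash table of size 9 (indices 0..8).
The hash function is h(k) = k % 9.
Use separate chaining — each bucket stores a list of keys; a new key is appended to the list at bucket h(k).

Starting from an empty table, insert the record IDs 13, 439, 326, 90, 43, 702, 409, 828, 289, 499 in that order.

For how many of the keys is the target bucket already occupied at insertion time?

Insert 13: h=4, bucket 4 empty -> new chain.
Insert 439: h=7, bucket 7 empty -> new chain.
Insert 326: h=2, bucket 2 empty -> new chain.
Insert 90: h=0, bucket 0 empty -> new chain.
Insert 43: h=7, bucket 7 nonempty -> append to chain.
Insert 702: h=0, bucket 0 nonempty -> append to chain.
Insert 409: h=4, bucket 4 nonempty -> append to chain.
Insert 828: h=0, bucket 0 nonempty -> append to chain.
Insert 289: h=1, bucket 1 empty -> new chain.
Insert 499: h=4, bucket 4 nonempty -> append to chain.
Final buckets:
0: 90 -> 702 -> 828
1: 289
2: 326
3: —
4: 13 -> 409 -> 499
5: —
6: —
7: 439 -> 43
8: —

5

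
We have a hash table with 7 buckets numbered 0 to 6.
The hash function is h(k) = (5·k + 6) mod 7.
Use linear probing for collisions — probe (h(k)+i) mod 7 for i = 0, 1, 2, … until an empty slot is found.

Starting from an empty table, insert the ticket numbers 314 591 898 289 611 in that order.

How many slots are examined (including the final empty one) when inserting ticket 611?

314 hashes to 1; slot 1 is free => place at 1.
591 hashes to 0; slot 0 is free => place at 0.
898 hashes to 2; slot 2 is free => place at 2.
289 hashes to 2; 2 taken => place at 3.
611 hashes to 2; 2,3 taken => place at 4.
Table: [591, 314, 898, 289, 611, _, _]

3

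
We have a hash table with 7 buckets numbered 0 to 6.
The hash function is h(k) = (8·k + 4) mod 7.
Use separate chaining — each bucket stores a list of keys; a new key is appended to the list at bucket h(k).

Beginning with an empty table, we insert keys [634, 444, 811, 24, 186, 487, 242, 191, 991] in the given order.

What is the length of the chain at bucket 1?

Insert 634: h=1, bucket 1 empty → new chain.
Insert 444: h=0, bucket 0 empty → new chain.
Insert 811: h=3, bucket 3 empty → new chain.
Insert 24: h=0, bucket 0 nonempty → append to chain.
Insert 186: h=1, bucket 1 nonempty → append to chain.
Insert 487: h=1, bucket 1 nonempty → append to chain.
Insert 242: h=1, bucket 1 nonempty → append to chain.
Insert 191: h=6, bucket 6 empty → new chain.
Insert 991: h=1, bucket 1 nonempty → append to chain.
Final buckets:
0: 444 -> 24
1: 634 -> 186 -> 487 -> 242 -> 991
2: ∅
3: 811
4: ∅
5: ∅
6: 191

5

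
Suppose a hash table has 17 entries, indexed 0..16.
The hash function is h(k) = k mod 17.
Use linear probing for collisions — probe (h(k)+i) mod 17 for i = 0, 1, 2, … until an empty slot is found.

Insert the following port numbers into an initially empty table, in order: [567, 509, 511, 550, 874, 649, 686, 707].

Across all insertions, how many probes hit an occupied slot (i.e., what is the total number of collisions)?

5

Insert 567: h=6, slot 6 empty -> index 6.
Insert 509: h=16, slot 16 empty -> index 16.
Insert 511: h=1, slot 1 empty -> index 1.
Insert 550: h=6, slot 6 occupied -> index 7.
Insert 874: h=7, slot 7 occupied -> index 8.
Insert 649: h=3, slot 3 empty -> index 3.
Insert 686: h=6, slots 6,7,8 occupied -> index 9.
Insert 707: h=10, slot 10 empty -> index 10.
Table: [., 511, ., 649, ., ., 567, 550, 874, 686, 707, ., ., ., ., ., 509]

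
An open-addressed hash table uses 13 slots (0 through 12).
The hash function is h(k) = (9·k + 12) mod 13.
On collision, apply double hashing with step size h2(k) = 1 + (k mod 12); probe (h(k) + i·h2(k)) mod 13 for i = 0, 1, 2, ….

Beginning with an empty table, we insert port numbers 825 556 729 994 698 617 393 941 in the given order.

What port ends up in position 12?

825 hashes to 1; slot 1 is free → place at 1.
556 hashes to 11; slot 11 is free → place at 11.
729 hashes to 8; slot 8 is free → place at 8.
994 hashes to 1, h2=11; 1 taken → place at 12.
698 hashes to 2; slot 2 is free → place at 2.
617 hashes to 1, h2=6; 1 taken → place at 7.
393 hashes to 0; slot 0 is free → place at 0.
941 hashes to 5; slot 5 is free → place at 5.
Table: [393, 825, 698, _, _, 941, _, 617, 729, _, _, 556, 994]

994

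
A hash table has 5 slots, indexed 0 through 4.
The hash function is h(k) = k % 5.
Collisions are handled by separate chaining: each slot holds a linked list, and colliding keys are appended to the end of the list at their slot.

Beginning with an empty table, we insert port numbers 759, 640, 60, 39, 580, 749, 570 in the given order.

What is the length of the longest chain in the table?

759 -> bucket 4
640 -> bucket 0
60 -> bucket 0 (collision)
39 -> bucket 4 (collision)
580 -> bucket 0 (collision)
749 -> bucket 4 (collision)
570 -> bucket 0 (collision)
Final buckets:
0: 640 -> 60 -> 580 -> 570
1: —
2: —
3: —
4: 759 -> 39 -> 749

4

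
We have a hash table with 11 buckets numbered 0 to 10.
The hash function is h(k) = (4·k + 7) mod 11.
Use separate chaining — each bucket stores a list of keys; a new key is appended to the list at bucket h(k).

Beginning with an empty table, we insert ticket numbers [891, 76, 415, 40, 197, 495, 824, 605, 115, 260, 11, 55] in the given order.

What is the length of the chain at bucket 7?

Insert 891: h=7, bucket 7 empty -> new chain.
Insert 76: h=3, bucket 3 empty -> new chain.
Insert 415: h=6, bucket 6 empty -> new chain.
Insert 40: h=2, bucket 2 empty -> new chain.
Insert 197: h=3, bucket 3 nonempty -> append to chain.
Insert 495: h=7, bucket 7 nonempty -> append to chain.
Insert 824: h=3, bucket 3 nonempty -> append to chain.
Insert 605: h=7, bucket 7 nonempty -> append to chain.
Insert 115: h=5, bucket 5 empty -> new chain.
Insert 260: h=2, bucket 2 nonempty -> append to chain.
Insert 11: h=7, bucket 7 nonempty -> append to chain.
Insert 55: h=7, bucket 7 nonempty -> append to chain.
Final buckets:
0: -
1: -
2: 40 -> 260
3: 76 -> 197 -> 824
4: -
5: 115
6: 415
7: 891 -> 495 -> 605 -> 11 -> 55
8: -
9: -
10: -

5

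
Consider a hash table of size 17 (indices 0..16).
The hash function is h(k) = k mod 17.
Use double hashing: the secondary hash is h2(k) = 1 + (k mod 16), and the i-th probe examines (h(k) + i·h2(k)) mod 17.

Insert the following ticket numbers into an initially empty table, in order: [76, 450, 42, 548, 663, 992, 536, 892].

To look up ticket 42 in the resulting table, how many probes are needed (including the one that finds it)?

2

Insert 76: h=8, slot 8 empty => index 8.
Insert 450: h=8, h2=3, slot 8 occupied => index 11.
Insert 42: h=8, h2=11, slot 8 occupied => index 2.
Insert 548: h=4, slot 4 empty => index 4.
Insert 663: h=0, slot 0 empty => index 0.
Insert 992: h=6, slot 6 empty => index 6.
Insert 536: h=9, slot 9 empty => index 9.
Insert 892: h=8, h2=13, slots 8,4,0 occupied => index 13.
Table: [663, —, 42, —, 548, —, 992, —, 76, 536, —, 450, —, 892, —, —, —]
Lookup 42: h=8, h2=11, probe 8,2 → found at 2.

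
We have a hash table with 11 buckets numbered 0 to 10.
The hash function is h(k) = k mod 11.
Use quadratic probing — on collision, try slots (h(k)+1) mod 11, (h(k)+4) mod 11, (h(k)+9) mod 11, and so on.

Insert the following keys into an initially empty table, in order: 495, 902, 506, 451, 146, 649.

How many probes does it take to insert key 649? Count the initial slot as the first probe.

495 hashes to 0; slot 0 is free -> place at 0.
902 hashes to 0; 0 taken -> place at 1.
506 hashes to 0; 0,1 taken -> place at 4.
451 hashes to 0; 0,1,4 taken -> place at 9.
146 hashes to 3; slot 3 is free -> place at 3.
649 hashes to 0; 0,1,4,9 taken -> place at 5.
Table: [495, 902, ., 146, 506, 649, ., ., ., 451, .]

5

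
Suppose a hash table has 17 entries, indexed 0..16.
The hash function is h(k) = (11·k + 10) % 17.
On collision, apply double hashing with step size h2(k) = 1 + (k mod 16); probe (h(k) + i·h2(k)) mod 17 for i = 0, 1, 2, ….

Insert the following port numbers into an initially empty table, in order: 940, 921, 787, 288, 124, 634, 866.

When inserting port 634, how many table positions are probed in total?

2

940 hashes to 14; slot 14 is free -> place at 14.
921 hashes to 9; slot 9 is free -> place at 9.
787 hashes to 14, h2=4; 14 taken -> place at 1.
288 hashes to 16; slot 16 is free -> place at 16.
124 hashes to 14, h2=13; 14 taken -> place at 10.
634 hashes to 14, h2=11; 14 taken -> place at 8.
866 hashes to 16, h2=3; 16 taken -> place at 2.
Table: [_, 787, 866, _, _, _, _, _, 634, 921, 124, _, _, _, 940, _, 288]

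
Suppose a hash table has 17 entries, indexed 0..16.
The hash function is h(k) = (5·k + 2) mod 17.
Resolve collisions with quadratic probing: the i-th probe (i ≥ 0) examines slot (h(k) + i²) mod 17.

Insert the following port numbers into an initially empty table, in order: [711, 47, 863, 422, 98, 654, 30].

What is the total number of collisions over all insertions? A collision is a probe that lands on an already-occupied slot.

8

Insert 711: h=4, slot 4 empty => index 4.
Insert 47: h=16, slot 16 empty => index 16.
Insert 863: h=16, slot 16 occupied => index 0.
Insert 422: h=4, slot 4 occupied => index 5.
Insert 98: h=16, slots 16,0 occupied => index 3.
Insert 654: h=8, slot 8 empty => index 8.
Insert 30: h=16, slots 16,0,3,8 occupied => index 15.
Table: [863, -, -, 98, 711, 422, -, -, 654, -, -, -, -, -, -, 30, 47]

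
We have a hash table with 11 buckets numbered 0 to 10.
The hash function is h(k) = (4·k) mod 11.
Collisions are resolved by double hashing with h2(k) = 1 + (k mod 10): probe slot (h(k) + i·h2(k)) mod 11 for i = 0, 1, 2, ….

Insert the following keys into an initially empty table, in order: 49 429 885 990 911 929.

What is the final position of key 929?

49 hashes to 9; slot 9 is free -> place at 9.
429 hashes to 0; slot 0 is free -> place at 0.
885 hashes to 9, h2=6; 9 taken -> place at 4.
990 hashes to 0, h2=1; 0 taken -> place at 1.
911 hashes to 3; slot 3 is free -> place at 3.
929 hashes to 9, h2=10; 9 taken -> place at 8.
Table: [429, 990, ., 911, 885, ., ., ., 929, 49, .]

8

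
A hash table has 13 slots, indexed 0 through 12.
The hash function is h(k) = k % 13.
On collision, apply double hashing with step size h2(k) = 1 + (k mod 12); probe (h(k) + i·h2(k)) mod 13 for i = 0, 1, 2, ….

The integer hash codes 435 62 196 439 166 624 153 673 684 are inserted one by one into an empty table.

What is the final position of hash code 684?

435: h=6 => slot 6
62: h=10 => slot 10
196: h=1 => slot 1
439: h=10, h2=8, probe 10,5 => slot 5
166: h=10, h2=11, probe 10,8 => slot 8
624: h=0 => slot 0
153: h=10, h2=10, probe 10,7 => slot 7
673: h=10, h2=2, probe 10,12 => slot 12
684: h=8, h2=1, probe 8,9 => slot 9
Table: [624, 196, -, -, -, 439, 435, 153, 166, 684, 62, -, 673]

9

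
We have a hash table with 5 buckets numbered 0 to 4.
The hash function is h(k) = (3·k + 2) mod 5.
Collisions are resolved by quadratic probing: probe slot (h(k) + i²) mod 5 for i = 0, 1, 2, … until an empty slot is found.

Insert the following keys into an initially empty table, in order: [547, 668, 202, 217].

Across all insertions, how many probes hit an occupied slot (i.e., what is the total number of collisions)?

547: h=3 → slot 3
668: h=1 → slot 1
202: h=3, probe 3,4 → slot 4
217: h=3, probe 3,4,2 → slot 2
Table: [—, 668, 217, 547, 202]

3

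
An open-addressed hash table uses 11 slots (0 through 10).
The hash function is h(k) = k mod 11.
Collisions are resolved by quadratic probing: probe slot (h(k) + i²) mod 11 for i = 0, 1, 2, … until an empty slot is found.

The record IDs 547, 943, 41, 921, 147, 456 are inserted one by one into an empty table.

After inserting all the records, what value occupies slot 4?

147

547: h=8 => slot 8
943: h=8, probe 8,9 => slot 9
41: h=8, probe 8,9,1 => slot 1
921: h=8, probe 8,9,1,6 => slot 6
147: h=4 => slot 4
456: h=5 => slot 5
Table: [_, 41, _, _, 147, 456, 921, _, 547, 943, _]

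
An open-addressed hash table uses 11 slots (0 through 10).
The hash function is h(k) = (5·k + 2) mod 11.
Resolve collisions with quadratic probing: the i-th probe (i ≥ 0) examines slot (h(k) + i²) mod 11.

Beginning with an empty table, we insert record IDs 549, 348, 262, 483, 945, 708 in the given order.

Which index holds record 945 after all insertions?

1

549 hashes to 8; slot 8 is free → place at 8.
348 hashes to 4; slot 4 is free → place at 4.
262 hashes to 3; slot 3 is free → place at 3.
483 hashes to 8; 8 taken → place at 9.
945 hashes to 8; 8,9 taken → place at 1.
708 hashes to 0; slot 0 is free → place at 0.
Table: [708, 945, _, 262, 348, _, _, _, 549, 483, _]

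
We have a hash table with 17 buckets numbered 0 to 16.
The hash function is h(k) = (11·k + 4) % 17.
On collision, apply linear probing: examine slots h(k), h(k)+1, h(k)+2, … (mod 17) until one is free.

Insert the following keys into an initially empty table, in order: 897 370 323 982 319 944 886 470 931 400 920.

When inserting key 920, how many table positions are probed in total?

2

897 hashes to 11; slot 11 is free → place at 11.
370 hashes to 11; 11 taken → place at 12.
323 hashes to 4; slot 4 is free → place at 4.
982 hashes to 11; 11,12 taken → place at 13.
319 hashes to 11; 11,12,13 taken → place at 14.
944 hashes to 1; slot 1 is free → place at 1.
886 hashes to 9; slot 9 is free → place at 9.
470 hashes to 6; slot 6 is free → place at 6.
931 hashes to 11; 11,12,13,14 taken → place at 15.
400 hashes to 1; 1 taken → place at 2.
920 hashes to 9; 9 taken → place at 10.
Table: [-, 944, 400, -, 323, -, 470, -, -, 886, 920, 897, 370, 982, 319, 931, -]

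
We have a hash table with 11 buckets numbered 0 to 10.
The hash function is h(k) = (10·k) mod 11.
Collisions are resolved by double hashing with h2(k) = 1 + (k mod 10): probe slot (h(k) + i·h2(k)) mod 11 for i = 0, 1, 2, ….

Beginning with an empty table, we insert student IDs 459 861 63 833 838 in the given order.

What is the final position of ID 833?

0

Insert 459: h=3, slot 3 empty -> index 3.
Insert 861: h=8, slot 8 empty -> index 8.
Insert 63: h=3, h2=4, slot 3 occupied -> index 7.
Insert 833: h=3, h2=4, slots 3,7 occupied -> index 0.
Insert 838: h=9, slot 9 empty -> index 9.
Table: [833, ∅, ∅, 459, ∅, ∅, ∅, 63, 861, 838, ∅]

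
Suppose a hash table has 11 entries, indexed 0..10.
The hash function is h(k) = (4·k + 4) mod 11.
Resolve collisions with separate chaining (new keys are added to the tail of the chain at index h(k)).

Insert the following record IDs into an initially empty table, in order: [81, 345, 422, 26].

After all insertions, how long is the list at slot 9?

4

81 -> bucket 9
345 -> bucket 9 (collision)
422 -> bucket 9 (collision)
26 -> bucket 9 (collision)
Final buckets:
0: ∅
1: ∅
2: ∅
3: ∅
4: ∅
5: ∅
6: ∅
7: ∅
8: ∅
9: 81 -> 345 -> 422 -> 26
10: ∅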